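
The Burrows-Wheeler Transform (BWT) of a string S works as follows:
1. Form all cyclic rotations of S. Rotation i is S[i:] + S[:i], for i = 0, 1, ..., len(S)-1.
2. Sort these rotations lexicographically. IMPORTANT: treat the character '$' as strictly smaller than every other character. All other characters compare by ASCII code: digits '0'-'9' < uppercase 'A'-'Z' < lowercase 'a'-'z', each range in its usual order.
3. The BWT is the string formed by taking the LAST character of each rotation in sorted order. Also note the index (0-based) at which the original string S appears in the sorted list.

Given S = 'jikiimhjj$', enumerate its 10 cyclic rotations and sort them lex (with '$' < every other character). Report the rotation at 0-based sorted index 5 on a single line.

Answer: j$jikiimhj

Derivation:
All 10 rotations (rotation i = S[i:]+S[:i]):
  rot[0] = jikiimhjj$
  rot[1] = ikiimhjj$j
  rot[2] = kiimhjj$ji
  rot[3] = iimhjj$jik
  rot[4] = imhjj$jiki
  rot[5] = mhjj$jikii
  rot[6] = hjj$jikiim
  rot[7] = jj$jikiimh
  rot[8] = j$jikiimhj
  rot[9] = $jikiimhjj
Sorted (with $ < everything):
  sorted[0] = $jikiimhjj
  sorted[1] = hjj$jikiim
  sorted[2] = iimhjj$jik
  sorted[3] = ikiimhjj$j
  sorted[4] = imhjj$jiki
  sorted[5] = j$jikiimhj
  sorted[6] = jikiimhjj$
  sorted[7] = jj$jikiimh
  sorted[8] = kiimhjj$ji
  sorted[9] = mhjj$jikii
sorted[5] = j$jikiimhj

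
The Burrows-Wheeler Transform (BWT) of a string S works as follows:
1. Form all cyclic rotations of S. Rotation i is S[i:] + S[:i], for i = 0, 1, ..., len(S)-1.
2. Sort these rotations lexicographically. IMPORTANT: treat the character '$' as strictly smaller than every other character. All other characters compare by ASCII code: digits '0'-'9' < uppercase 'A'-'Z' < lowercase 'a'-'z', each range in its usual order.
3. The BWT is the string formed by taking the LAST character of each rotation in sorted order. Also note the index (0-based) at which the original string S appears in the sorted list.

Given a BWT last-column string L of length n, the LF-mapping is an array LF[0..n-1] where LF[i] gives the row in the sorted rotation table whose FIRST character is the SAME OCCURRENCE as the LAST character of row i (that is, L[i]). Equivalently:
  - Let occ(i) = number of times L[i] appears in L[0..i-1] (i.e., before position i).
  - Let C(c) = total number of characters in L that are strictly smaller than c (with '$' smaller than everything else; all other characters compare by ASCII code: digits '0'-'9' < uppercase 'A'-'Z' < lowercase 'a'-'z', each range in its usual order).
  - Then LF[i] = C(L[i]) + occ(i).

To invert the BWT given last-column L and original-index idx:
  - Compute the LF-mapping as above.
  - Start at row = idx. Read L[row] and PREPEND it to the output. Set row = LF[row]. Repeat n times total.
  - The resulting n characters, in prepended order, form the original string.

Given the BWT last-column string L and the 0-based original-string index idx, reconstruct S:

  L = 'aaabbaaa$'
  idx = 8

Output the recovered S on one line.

LF mapping: 1 2 3 7 8 4 5 6 0
Walk LF starting at row 8, prepending L[row]:
  step 1: row=8, L[8]='$', prepend. Next row=LF[8]=0
  step 2: row=0, L[0]='a', prepend. Next row=LF[0]=1
  step 3: row=1, L[1]='a', prepend. Next row=LF[1]=2
  step 4: row=2, L[2]='a', prepend. Next row=LF[2]=3
  step 5: row=3, L[3]='b', prepend. Next row=LF[3]=7
  step 6: row=7, L[7]='a', prepend. Next row=LF[7]=6
  step 7: row=6, L[6]='a', prepend. Next row=LF[6]=5
  step 8: row=5, L[5]='a', prepend. Next row=LF[5]=4
  step 9: row=4, L[4]='b', prepend. Next row=LF[4]=8
Reversed output: baaabaaa$

Answer: baaabaaa$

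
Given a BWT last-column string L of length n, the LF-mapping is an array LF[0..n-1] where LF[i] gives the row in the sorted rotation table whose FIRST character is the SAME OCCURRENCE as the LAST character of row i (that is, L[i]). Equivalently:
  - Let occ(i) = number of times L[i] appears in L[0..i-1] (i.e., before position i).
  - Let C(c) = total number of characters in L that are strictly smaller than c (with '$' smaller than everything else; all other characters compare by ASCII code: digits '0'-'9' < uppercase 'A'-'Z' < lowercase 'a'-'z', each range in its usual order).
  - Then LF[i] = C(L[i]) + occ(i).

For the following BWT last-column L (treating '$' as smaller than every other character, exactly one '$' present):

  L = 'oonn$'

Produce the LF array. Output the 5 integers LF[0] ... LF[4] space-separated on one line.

Char counts: '$':1, 'n':2, 'o':2
C (first-col start): C('$')=0, C('n')=1, C('o')=3
L[0]='o': occ=0, LF[0]=C('o')+0=3+0=3
L[1]='o': occ=1, LF[1]=C('o')+1=3+1=4
L[2]='n': occ=0, LF[2]=C('n')+0=1+0=1
L[3]='n': occ=1, LF[3]=C('n')+1=1+1=2
L[4]='$': occ=0, LF[4]=C('$')+0=0+0=0

Answer: 3 4 1 2 0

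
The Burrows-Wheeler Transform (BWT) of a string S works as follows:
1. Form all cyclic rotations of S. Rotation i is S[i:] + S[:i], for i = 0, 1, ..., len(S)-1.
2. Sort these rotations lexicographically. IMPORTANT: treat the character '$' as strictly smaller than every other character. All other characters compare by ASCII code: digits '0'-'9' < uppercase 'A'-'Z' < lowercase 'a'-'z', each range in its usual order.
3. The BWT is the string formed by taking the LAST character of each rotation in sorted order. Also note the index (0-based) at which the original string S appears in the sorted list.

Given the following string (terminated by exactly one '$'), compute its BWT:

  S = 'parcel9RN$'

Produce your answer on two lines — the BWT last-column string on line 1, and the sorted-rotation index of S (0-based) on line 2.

All 10 rotations (rotation i = S[i:]+S[:i]):
  rot[0] = parcel9RN$
  rot[1] = arcel9RN$p
  rot[2] = rcel9RN$pa
  rot[3] = cel9RN$par
  rot[4] = el9RN$parc
  rot[5] = l9RN$parce
  rot[6] = 9RN$parcel
  rot[7] = RN$parcel9
  rot[8] = N$parcel9R
  rot[9] = $parcel9RN
Sorted (with $ < everything):
  sorted[0] = $parcel9RN  (last char: 'N')
  sorted[1] = 9RN$parcel  (last char: 'l')
  sorted[2] = N$parcel9R  (last char: 'R')
  sorted[3] = RN$parcel9  (last char: '9')
  sorted[4] = arcel9RN$p  (last char: 'p')
  sorted[5] = cel9RN$par  (last char: 'r')
  sorted[6] = el9RN$parc  (last char: 'c')
  sorted[7] = l9RN$parce  (last char: 'e')
  sorted[8] = parcel9RN$  (last char: '$')
  sorted[9] = rcel9RN$pa  (last char: 'a')
Last column: NlR9prce$a
Original string S is at sorted index 8

Answer: NlR9prce$a
8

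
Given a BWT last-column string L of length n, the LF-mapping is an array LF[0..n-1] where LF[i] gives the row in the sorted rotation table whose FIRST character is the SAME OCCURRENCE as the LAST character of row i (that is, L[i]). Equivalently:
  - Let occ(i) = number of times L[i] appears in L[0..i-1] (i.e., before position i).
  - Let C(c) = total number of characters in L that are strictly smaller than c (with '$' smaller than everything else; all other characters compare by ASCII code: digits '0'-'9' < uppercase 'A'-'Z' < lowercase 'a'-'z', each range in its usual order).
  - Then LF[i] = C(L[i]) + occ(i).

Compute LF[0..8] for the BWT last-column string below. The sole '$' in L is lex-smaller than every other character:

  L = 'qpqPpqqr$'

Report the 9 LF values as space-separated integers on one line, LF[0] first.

Answer: 4 2 5 1 3 6 7 8 0

Derivation:
Char counts: '$':1, 'P':1, 'p':2, 'q':4, 'r':1
C (first-col start): C('$')=0, C('P')=1, C('p')=2, C('q')=4, C('r')=8
L[0]='q': occ=0, LF[0]=C('q')+0=4+0=4
L[1]='p': occ=0, LF[1]=C('p')+0=2+0=2
L[2]='q': occ=1, LF[2]=C('q')+1=4+1=5
L[3]='P': occ=0, LF[3]=C('P')+0=1+0=1
L[4]='p': occ=1, LF[4]=C('p')+1=2+1=3
L[5]='q': occ=2, LF[5]=C('q')+2=4+2=6
L[6]='q': occ=3, LF[6]=C('q')+3=4+3=7
L[7]='r': occ=0, LF[7]=C('r')+0=8+0=8
L[8]='$': occ=0, LF[8]=C('$')+0=0+0=0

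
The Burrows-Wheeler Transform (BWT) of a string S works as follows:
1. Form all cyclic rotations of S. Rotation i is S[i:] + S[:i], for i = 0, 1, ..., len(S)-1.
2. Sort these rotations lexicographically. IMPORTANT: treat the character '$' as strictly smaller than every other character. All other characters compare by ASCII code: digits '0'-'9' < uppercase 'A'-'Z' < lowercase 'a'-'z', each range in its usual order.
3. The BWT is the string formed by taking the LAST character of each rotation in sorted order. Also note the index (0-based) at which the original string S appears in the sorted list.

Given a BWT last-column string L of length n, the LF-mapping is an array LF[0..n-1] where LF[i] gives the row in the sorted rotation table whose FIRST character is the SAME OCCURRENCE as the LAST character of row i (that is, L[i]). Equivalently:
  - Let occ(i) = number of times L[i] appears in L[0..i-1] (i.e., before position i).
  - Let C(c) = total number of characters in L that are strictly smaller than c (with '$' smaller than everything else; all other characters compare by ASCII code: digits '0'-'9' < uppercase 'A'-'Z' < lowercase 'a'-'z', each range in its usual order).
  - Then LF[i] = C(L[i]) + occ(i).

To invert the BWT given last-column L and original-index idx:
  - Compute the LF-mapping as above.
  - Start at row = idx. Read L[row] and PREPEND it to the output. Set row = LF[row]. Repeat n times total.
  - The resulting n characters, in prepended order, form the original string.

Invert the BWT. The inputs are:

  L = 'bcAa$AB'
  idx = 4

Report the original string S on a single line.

LF mapping: 5 6 1 4 0 2 3
Walk LF starting at row 4, prepending L[row]:
  step 1: row=4, L[4]='$', prepend. Next row=LF[4]=0
  step 2: row=0, L[0]='b', prepend. Next row=LF[0]=5
  step 3: row=5, L[5]='A', prepend. Next row=LF[5]=2
  step 4: row=2, L[2]='A', prepend. Next row=LF[2]=1
  step 5: row=1, L[1]='c', prepend. Next row=LF[1]=6
  step 6: row=6, L[6]='B', prepend. Next row=LF[6]=3
  step 7: row=3, L[3]='a', prepend. Next row=LF[3]=4
Reversed output: aBcAAb$

Answer: aBcAAb$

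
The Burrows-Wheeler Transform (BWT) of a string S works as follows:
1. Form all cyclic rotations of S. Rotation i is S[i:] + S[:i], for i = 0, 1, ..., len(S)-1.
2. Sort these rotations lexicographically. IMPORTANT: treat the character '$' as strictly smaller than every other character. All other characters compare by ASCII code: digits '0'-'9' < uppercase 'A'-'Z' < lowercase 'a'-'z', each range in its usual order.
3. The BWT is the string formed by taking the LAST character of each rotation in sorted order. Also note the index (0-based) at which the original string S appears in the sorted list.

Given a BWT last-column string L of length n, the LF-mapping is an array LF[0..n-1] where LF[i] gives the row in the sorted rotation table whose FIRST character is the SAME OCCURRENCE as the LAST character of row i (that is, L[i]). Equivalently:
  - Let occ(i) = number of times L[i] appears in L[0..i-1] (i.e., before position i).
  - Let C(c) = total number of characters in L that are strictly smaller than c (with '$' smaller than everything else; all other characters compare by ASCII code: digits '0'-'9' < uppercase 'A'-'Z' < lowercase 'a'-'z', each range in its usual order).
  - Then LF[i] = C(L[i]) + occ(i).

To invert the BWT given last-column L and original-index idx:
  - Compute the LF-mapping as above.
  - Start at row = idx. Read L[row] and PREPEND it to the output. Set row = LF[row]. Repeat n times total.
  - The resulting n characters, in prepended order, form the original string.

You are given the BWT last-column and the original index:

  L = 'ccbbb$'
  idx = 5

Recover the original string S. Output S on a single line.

Answer: cbbbc$

Derivation:
LF mapping: 4 5 1 2 3 0
Walk LF starting at row 5, prepending L[row]:
  step 1: row=5, L[5]='$', prepend. Next row=LF[5]=0
  step 2: row=0, L[0]='c', prepend. Next row=LF[0]=4
  step 3: row=4, L[4]='b', prepend. Next row=LF[4]=3
  step 4: row=3, L[3]='b', prepend. Next row=LF[3]=2
  step 5: row=2, L[2]='b', prepend. Next row=LF[2]=1
  step 6: row=1, L[1]='c', prepend. Next row=LF[1]=5
Reversed output: cbbbc$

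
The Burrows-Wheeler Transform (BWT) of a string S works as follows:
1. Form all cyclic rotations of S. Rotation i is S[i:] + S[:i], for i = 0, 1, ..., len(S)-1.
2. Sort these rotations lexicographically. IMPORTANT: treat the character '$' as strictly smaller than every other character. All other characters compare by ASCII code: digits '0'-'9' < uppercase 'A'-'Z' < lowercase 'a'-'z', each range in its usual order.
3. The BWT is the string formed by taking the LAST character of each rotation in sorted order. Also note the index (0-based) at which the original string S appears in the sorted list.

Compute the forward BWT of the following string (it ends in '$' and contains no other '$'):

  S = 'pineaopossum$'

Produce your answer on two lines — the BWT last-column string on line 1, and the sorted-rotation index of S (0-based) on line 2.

Answer: menpuiap$ooss
8

Derivation:
All 13 rotations (rotation i = S[i:]+S[:i]):
  rot[0] = pineaopossum$
  rot[1] = ineaopossum$p
  rot[2] = neaopossum$pi
  rot[3] = eaopossum$pin
  rot[4] = aopossum$pine
  rot[5] = opossum$pinea
  rot[6] = possum$pineao
  rot[7] = ossum$pineaop
  rot[8] = ssum$pineaopo
  rot[9] = sum$pineaopos
  rot[10] = um$pineaoposs
  rot[11] = m$pineaopossu
  rot[12] = $pineaopossum
Sorted (with $ < everything):
  sorted[0] = $pineaopossum  (last char: 'm')
  sorted[1] = aopossum$pine  (last char: 'e')
  sorted[2] = eaopossum$pin  (last char: 'n')
  sorted[3] = ineaopossum$p  (last char: 'p')
  sorted[4] = m$pineaopossu  (last char: 'u')
  sorted[5] = neaopossum$pi  (last char: 'i')
  sorted[6] = opossum$pinea  (last char: 'a')
  sorted[7] = ossum$pineaop  (last char: 'p')
  sorted[8] = pineaopossum$  (last char: '$')
  sorted[9] = possum$pineao  (last char: 'o')
  sorted[10] = ssum$pineaopo  (last char: 'o')
  sorted[11] = sum$pineaopos  (last char: 's')
  sorted[12] = um$pineaoposs  (last char: 's')
Last column: menpuiap$ooss
Original string S is at sorted index 8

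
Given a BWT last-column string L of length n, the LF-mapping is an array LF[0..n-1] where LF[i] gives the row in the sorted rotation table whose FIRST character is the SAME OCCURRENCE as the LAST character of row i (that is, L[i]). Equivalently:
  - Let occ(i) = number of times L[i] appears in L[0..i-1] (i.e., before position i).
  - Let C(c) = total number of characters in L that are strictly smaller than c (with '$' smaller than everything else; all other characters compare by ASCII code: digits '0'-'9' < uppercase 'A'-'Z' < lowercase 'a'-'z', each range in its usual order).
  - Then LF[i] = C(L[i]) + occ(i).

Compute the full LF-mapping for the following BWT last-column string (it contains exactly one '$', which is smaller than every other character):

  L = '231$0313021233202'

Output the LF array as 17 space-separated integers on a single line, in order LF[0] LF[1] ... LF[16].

Char counts: '$':1, '0':3, '1':3, '2':5, '3':5
C (first-col start): C('$')=0, C('0')=1, C('1')=4, C('2')=7, C('3')=12
L[0]='2': occ=0, LF[0]=C('2')+0=7+0=7
L[1]='3': occ=0, LF[1]=C('3')+0=12+0=12
L[2]='1': occ=0, LF[2]=C('1')+0=4+0=4
L[3]='$': occ=0, LF[3]=C('$')+0=0+0=0
L[4]='0': occ=0, LF[4]=C('0')+0=1+0=1
L[5]='3': occ=1, LF[5]=C('3')+1=12+1=13
L[6]='1': occ=1, LF[6]=C('1')+1=4+1=5
L[7]='3': occ=2, LF[7]=C('3')+2=12+2=14
L[8]='0': occ=1, LF[8]=C('0')+1=1+1=2
L[9]='2': occ=1, LF[9]=C('2')+1=7+1=8
L[10]='1': occ=2, LF[10]=C('1')+2=4+2=6
L[11]='2': occ=2, LF[11]=C('2')+2=7+2=9
L[12]='3': occ=3, LF[12]=C('3')+3=12+3=15
L[13]='3': occ=4, LF[13]=C('3')+4=12+4=16
L[14]='2': occ=3, LF[14]=C('2')+3=7+3=10
L[15]='0': occ=2, LF[15]=C('0')+2=1+2=3
L[16]='2': occ=4, LF[16]=C('2')+4=7+4=11

Answer: 7 12 4 0 1 13 5 14 2 8 6 9 15 16 10 3 11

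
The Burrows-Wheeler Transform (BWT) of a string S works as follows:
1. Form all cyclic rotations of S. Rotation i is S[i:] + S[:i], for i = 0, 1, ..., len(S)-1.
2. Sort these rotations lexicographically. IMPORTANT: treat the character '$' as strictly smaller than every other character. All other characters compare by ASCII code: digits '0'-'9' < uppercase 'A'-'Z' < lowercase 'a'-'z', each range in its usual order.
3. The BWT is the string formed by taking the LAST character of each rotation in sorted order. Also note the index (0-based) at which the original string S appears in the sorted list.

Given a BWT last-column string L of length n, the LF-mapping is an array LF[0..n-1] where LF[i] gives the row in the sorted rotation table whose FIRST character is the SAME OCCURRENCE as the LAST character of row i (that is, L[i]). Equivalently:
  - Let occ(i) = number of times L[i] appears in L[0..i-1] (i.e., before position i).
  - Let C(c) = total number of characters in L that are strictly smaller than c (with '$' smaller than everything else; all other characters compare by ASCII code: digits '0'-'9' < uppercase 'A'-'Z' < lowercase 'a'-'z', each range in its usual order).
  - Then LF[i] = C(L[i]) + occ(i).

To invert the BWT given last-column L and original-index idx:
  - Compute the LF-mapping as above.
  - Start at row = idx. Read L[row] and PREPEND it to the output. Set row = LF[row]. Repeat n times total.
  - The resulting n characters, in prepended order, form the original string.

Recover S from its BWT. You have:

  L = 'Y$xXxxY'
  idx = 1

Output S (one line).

LF mapping: 2 0 4 1 5 6 3
Walk LF starting at row 1, prepending L[row]:
  step 1: row=1, L[1]='$', prepend. Next row=LF[1]=0
  step 2: row=0, L[0]='Y', prepend. Next row=LF[0]=2
  step 3: row=2, L[2]='x', prepend. Next row=LF[2]=4
  step 4: row=4, L[4]='x', prepend. Next row=LF[4]=5
  step 5: row=5, L[5]='x', prepend. Next row=LF[5]=6
  step 6: row=6, L[6]='Y', prepend. Next row=LF[6]=3
  step 7: row=3, L[3]='X', prepend. Next row=LF[3]=1
Reversed output: XYxxxY$

Answer: XYxxxY$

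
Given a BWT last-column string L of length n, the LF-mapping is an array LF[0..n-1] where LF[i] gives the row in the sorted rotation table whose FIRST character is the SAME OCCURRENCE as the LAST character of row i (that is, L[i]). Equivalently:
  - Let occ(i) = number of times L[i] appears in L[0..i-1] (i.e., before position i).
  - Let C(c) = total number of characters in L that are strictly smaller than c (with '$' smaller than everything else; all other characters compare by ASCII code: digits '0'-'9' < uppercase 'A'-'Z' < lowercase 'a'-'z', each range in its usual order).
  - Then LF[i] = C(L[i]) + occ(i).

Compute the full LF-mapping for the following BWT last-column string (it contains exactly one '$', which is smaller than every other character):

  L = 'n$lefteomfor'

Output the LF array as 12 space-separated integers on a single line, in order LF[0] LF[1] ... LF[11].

Char counts: '$':1, 'e':2, 'f':2, 'l':1, 'm':1, 'n':1, 'o':2, 'r':1, 't':1
C (first-col start): C('$')=0, C('e')=1, C('f')=3, C('l')=5, C('m')=6, C('n')=7, C('o')=8, C('r')=10, C('t')=11
L[0]='n': occ=0, LF[0]=C('n')+0=7+0=7
L[1]='$': occ=0, LF[1]=C('$')+0=0+0=0
L[2]='l': occ=0, LF[2]=C('l')+0=5+0=5
L[3]='e': occ=0, LF[3]=C('e')+0=1+0=1
L[4]='f': occ=0, LF[4]=C('f')+0=3+0=3
L[5]='t': occ=0, LF[5]=C('t')+0=11+0=11
L[6]='e': occ=1, LF[6]=C('e')+1=1+1=2
L[7]='o': occ=0, LF[7]=C('o')+0=8+0=8
L[8]='m': occ=0, LF[8]=C('m')+0=6+0=6
L[9]='f': occ=1, LF[9]=C('f')+1=3+1=4
L[10]='o': occ=1, LF[10]=C('o')+1=8+1=9
L[11]='r': occ=0, LF[11]=C('r')+0=10+0=10

Answer: 7 0 5 1 3 11 2 8 6 4 9 10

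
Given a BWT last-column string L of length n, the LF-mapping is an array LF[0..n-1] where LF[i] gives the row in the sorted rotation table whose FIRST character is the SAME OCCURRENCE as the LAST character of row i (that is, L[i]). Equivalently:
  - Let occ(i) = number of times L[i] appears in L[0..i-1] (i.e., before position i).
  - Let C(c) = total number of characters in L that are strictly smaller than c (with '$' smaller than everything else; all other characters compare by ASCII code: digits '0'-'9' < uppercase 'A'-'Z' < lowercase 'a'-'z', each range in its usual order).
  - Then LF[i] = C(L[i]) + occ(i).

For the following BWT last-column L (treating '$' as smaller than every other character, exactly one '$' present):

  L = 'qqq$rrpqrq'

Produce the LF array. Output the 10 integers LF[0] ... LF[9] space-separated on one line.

Answer: 2 3 4 0 7 8 1 5 9 6

Derivation:
Char counts: '$':1, 'p':1, 'q':5, 'r':3
C (first-col start): C('$')=0, C('p')=1, C('q')=2, C('r')=7
L[0]='q': occ=0, LF[0]=C('q')+0=2+0=2
L[1]='q': occ=1, LF[1]=C('q')+1=2+1=3
L[2]='q': occ=2, LF[2]=C('q')+2=2+2=4
L[3]='$': occ=0, LF[3]=C('$')+0=0+0=0
L[4]='r': occ=0, LF[4]=C('r')+0=7+0=7
L[5]='r': occ=1, LF[5]=C('r')+1=7+1=8
L[6]='p': occ=0, LF[6]=C('p')+0=1+0=1
L[7]='q': occ=3, LF[7]=C('q')+3=2+3=5
L[8]='r': occ=2, LF[8]=C('r')+2=7+2=9
L[9]='q': occ=4, LF[9]=C('q')+4=2+4=6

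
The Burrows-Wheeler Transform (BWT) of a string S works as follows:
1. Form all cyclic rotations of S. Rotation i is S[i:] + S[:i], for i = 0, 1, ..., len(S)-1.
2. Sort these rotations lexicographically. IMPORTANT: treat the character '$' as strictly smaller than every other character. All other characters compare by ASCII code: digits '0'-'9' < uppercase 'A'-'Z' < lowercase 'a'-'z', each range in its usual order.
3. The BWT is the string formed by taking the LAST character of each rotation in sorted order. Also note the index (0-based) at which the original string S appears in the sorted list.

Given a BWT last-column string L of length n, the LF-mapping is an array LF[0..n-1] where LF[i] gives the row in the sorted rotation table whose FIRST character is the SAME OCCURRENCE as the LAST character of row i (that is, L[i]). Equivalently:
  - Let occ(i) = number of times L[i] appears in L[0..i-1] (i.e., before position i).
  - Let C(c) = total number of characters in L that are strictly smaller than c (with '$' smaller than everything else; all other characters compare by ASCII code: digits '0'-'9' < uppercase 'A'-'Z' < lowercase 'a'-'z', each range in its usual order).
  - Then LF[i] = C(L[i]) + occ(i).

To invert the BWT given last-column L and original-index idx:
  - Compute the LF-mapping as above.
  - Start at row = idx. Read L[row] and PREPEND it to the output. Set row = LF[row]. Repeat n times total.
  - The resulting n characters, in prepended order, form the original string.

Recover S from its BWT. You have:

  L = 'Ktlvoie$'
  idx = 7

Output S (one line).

Answer: violetK$

Derivation:
LF mapping: 1 6 4 7 5 3 2 0
Walk LF starting at row 7, prepending L[row]:
  step 1: row=7, L[7]='$', prepend. Next row=LF[7]=0
  step 2: row=0, L[0]='K', prepend. Next row=LF[0]=1
  step 3: row=1, L[1]='t', prepend. Next row=LF[1]=6
  step 4: row=6, L[6]='e', prepend. Next row=LF[6]=2
  step 5: row=2, L[2]='l', prepend. Next row=LF[2]=4
  step 6: row=4, L[4]='o', prepend. Next row=LF[4]=5
  step 7: row=5, L[5]='i', prepend. Next row=LF[5]=3
  step 8: row=3, L[3]='v', prepend. Next row=LF[3]=7
Reversed output: violetK$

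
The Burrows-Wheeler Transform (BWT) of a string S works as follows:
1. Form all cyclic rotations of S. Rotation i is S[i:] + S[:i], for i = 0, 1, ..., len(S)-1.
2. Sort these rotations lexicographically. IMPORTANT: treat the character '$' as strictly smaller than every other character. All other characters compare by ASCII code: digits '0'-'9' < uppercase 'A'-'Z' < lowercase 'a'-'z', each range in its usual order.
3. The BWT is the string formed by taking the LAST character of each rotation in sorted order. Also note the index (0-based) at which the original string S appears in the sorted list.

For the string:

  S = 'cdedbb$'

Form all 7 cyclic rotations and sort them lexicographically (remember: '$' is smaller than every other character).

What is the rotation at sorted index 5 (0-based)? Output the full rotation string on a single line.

Answer: dedbb$c

Derivation:
All 7 rotations (rotation i = S[i:]+S[:i]):
  rot[0] = cdedbb$
  rot[1] = dedbb$c
  rot[2] = edbb$cd
  rot[3] = dbb$cde
  rot[4] = bb$cded
  rot[5] = b$cdedb
  rot[6] = $cdedbb
Sorted (with $ < everything):
  sorted[0] = $cdedbb
  sorted[1] = b$cdedb
  sorted[2] = bb$cded
  sorted[3] = cdedbb$
  sorted[4] = dbb$cde
  sorted[5] = dedbb$c
  sorted[6] = edbb$cd
sorted[5] = dedbb$c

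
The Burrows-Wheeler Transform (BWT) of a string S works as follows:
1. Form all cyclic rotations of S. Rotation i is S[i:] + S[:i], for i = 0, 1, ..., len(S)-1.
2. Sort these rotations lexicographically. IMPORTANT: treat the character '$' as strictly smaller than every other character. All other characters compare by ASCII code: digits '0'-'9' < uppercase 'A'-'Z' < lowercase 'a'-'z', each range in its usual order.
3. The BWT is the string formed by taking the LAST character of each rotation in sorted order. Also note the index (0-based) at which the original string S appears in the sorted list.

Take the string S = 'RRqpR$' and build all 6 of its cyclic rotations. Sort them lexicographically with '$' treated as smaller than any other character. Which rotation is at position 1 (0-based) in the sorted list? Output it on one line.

Answer: R$RRqp

Derivation:
All 6 rotations (rotation i = S[i:]+S[:i]):
  rot[0] = RRqpR$
  rot[1] = RqpR$R
  rot[2] = qpR$RR
  rot[3] = pR$RRq
  rot[4] = R$RRqp
  rot[5] = $RRqpR
Sorted (with $ < everything):
  sorted[0] = $RRqpR
  sorted[1] = R$RRqp
  sorted[2] = RRqpR$
  sorted[3] = RqpR$R
  sorted[4] = pR$RRq
  sorted[5] = qpR$RR
sorted[1] = R$RRqp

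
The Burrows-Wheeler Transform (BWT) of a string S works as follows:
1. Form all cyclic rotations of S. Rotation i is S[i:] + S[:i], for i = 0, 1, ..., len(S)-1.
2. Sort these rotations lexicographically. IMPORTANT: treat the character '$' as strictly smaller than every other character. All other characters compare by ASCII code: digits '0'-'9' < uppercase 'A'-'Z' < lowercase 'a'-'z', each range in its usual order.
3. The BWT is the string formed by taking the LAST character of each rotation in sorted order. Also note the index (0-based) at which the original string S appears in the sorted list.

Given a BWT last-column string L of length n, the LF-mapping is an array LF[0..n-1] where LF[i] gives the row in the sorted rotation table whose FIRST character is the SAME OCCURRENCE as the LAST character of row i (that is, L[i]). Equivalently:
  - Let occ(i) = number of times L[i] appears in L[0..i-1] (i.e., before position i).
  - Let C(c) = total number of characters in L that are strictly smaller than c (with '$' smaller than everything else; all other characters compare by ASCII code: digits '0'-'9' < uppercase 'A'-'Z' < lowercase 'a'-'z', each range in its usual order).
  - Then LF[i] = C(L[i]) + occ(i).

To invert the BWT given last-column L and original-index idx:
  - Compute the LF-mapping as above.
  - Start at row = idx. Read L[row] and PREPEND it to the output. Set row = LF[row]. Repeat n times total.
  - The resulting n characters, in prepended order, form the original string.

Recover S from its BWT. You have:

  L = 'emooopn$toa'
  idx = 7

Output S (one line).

LF mapping: 2 3 5 6 7 9 4 0 10 8 1
Walk LF starting at row 7, prepending L[row]:
  step 1: row=7, L[7]='$', prepend. Next row=LF[7]=0
  step 2: row=0, L[0]='e', prepend. Next row=LF[0]=2
  step 3: row=2, L[2]='o', prepend. Next row=LF[2]=5
  step 4: row=5, L[5]='p', prepend. Next row=LF[5]=9
  step 5: row=9, L[9]='o', prepend. Next row=LF[9]=8
  step 6: row=8, L[8]='t', prepend. Next row=LF[8]=10
  step 7: row=10, L[10]='a', prepend. Next row=LF[10]=1
  step 8: row=1, L[1]='m', prepend. Next row=LF[1]=3
  step 9: row=3, L[3]='o', prepend. Next row=LF[3]=6
  step 10: row=6, L[6]='n', prepend. Next row=LF[6]=4
  step 11: row=4, L[4]='o', prepend. Next row=LF[4]=7
Reversed output: onomatopoe$

Answer: onomatopoe$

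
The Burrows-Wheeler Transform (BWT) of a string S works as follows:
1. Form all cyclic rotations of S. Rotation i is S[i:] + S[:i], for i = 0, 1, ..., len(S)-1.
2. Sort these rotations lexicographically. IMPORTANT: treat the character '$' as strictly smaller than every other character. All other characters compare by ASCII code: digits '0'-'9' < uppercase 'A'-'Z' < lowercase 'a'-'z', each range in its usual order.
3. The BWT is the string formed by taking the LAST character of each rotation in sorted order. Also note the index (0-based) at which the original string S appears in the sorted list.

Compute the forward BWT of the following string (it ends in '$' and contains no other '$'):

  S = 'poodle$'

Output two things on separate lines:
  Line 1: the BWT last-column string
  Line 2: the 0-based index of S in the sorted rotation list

All 7 rotations (rotation i = S[i:]+S[:i]):
  rot[0] = poodle$
  rot[1] = oodle$p
  rot[2] = odle$po
  rot[3] = dle$poo
  rot[4] = le$pood
  rot[5] = e$poodl
  rot[6] = $poodle
Sorted (with $ < everything):
  sorted[0] = $poodle  (last char: 'e')
  sorted[1] = dle$poo  (last char: 'o')
  sorted[2] = e$poodl  (last char: 'l')
  sorted[3] = le$pood  (last char: 'd')
  sorted[4] = odle$po  (last char: 'o')
  sorted[5] = oodle$p  (last char: 'p')
  sorted[6] = poodle$  (last char: '$')
Last column: eoldop$
Original string S is at sorted index 6

Answer: eoldop$
6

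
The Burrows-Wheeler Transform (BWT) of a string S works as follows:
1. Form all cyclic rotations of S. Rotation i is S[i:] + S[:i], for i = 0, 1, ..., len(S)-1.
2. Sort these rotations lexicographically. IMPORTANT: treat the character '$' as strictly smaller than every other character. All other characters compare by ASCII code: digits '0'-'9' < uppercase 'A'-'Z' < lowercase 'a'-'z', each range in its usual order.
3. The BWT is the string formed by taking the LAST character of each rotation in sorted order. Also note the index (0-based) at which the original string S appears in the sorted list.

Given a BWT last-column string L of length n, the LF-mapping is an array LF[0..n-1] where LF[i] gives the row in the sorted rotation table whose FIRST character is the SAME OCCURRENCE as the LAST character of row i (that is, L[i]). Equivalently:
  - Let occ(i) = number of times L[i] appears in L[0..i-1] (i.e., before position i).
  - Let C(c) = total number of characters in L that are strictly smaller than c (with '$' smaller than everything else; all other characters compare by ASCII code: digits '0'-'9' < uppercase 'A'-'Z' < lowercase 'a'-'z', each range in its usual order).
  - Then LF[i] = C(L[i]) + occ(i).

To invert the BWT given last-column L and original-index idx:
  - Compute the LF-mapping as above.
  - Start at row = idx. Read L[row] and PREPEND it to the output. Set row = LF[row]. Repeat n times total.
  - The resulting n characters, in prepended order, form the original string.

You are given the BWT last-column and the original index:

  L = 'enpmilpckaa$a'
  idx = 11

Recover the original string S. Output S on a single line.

Answer: panamapickle$

Derivation:
LF mapping: 5 10 11 9 6 8 12 4 7 1 2 0 3
Walk LF starting at row 11, prepending L[row]:
  step 1: row=11, L[11]='$', prepend. Next row=LF[11]=0
  step 2: row=0, L[0]='e', prepend. Next row=LF[0]=5
  step 3: row=5, L[5]='l', prepend. Next row=LF[5]=8
  step 4: row=8, L[8]='k', prepend. Next row=LF[8]=7
  step 5: row=7, L[7]='c', prepend. Next row=LF[7]=4
  step 6: row=4, L[4]='i', prepend. Next row=LF[4]=6
  step 7: row=6, L[6]='p', prepend. Next row=LF[6]=12
  step 8: row=12, L[12]='a', prepend. Next row=LF[12]=3
  step 9: row=3, L[3]='m', prepend. Next row=LF[3]=9
  step 10: row=9, L[9]='a', prepend. Next row=LF[9]=1
  step 11: row=1, L[1]='n', prepend. Next row=LF[1]=10
  step 12: row=10, L[10]='a', prepend. Next row=LF[10]=2
  step 13: row=2, L[2]='p', prepend. Next row=LF[2]=11
Reversed output: panamapickle$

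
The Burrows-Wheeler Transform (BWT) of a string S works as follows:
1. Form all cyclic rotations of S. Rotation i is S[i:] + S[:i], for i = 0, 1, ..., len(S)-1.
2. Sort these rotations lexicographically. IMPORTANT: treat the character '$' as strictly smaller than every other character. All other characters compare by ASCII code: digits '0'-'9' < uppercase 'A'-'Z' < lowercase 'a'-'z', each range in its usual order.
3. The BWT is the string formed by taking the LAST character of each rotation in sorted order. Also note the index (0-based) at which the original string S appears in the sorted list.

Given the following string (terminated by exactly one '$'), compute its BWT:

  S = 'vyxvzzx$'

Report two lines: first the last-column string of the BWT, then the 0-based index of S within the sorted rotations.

All 8 rotations (rotation i = S[i:]+S[:i]):
  rot[0] = vyxvzzx$
  rot[1] = yxvzzx$v
  rot[2] = xvzzx$vy
  rot[3] = vzzx$vyx
  rot[4] = zzx$vyxv
  rot[5] = zx$vyxvz
  rot[6] = x$vyxvzz
  rot[7] = $vyxvzzx
Sorted (with $ < everything):
  sorted[0] = $vyxvzzx  (last char: 'x')
  sorted[1] = vyxvzzx$  (last char: '$')
  sorted[2] = vzzx$vyx  (last char: 'x')
  sorted[3] = x$vyxvzz  (last char: 'z')
  sorted[4] = xvzzx$vy  (last char: 'y')
  sorted[5] = yxvzzx$v  (last char: 'v')
  sorted[6] = zx$vyxvz  (last char: 'z')
  sorted[7] = zzx$vyxv  (last char: 'v')
Last column: x$xzyvzv
Original string S is at sorted index 1

Answer: x$xzyvzv
1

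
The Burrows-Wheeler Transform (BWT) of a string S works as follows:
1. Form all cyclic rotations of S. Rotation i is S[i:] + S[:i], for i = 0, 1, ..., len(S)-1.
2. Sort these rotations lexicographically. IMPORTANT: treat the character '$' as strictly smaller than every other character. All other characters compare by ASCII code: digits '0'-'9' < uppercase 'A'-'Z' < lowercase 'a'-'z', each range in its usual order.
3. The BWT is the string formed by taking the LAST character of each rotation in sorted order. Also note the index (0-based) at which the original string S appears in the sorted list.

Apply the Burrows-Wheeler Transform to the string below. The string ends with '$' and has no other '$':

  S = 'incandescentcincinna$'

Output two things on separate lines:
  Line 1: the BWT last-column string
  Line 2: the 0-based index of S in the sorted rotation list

All 21 rotations (rotation i = S[i:]+S[:i]):
  rot[0] = incandescentcincinna$
  rot[1] = ncandescentcincinna$i
  rot[2] = candescentcincinna$in
  rot[3] = andescentcincinna$inc
  rot[4] = ndescentcincinna$inca
  rot[5] = descentcincinna$incan
  rot[6] = escentcincinna$incand
  rot[7] = scentcincinna$incande
  rot[8] = centcincinna$incandes
  rot[9] = entcincinna$incandesc
  rot[10] = ntcincinna$incandesce
  rot[11] = tcincinna$incandescen
  rot[12] = cincinna$incandescent
  rot[13] = incinna$incandescentc
  rot[14] = ncinna$incandescentci
  rot[15] = cinna$incandescentcin
  rot[16] = inna$incandescentcinc
  rot[17] = nna$incandescentcinci
  rot[18] = na$incandescentcincin
  rot[19] = a$incandescentcincinn
  rot[20] = $incandescentcincinna
Sorted (with $ < everything):
  sorted[0] = $incandescentcincinna  (last char: 'a')
  sorted[1] = a$incandescentcincinn  (last char: 'n')
  sorted[2] = andescentcincinna$inc  (last char: 'c')
  sorted[3] = candescentcincinna$in  (last char: 'n')
  sorted[4] = centcincinna$incandes  (last char: 's')
  sorted[5] = cincinna$incandescent  (last char: 't')
  sorted[6] = cinna$incandescentcin  (last char: 'n')
  sorted[7] = descentcincinna$incan  (last char: 'n')
  sorted[8] = entcincinna$incandesc  (last char: 'c')
  sorted[9] = escentcincinna$incand  (last char: 'd')
  sorted[10] = incandescentcincinna$  (last char: '$')
  sorted[11] = incinna$incandescentc  (last char: 'c')
  sorted[12] = inna$incandescentcinc  (last char: 'c')
  sorted[13] = na$incandescentcincin  (last char: 'n')
  sorted[14] = ncandescentcincinna$i  (last char: 'i')
  sorted[15] = ncinna$incandescentci  (last char: 'i')
  sorted[16] = ndescentcincinna$inca  (last char: 'a')
  sorted[17] = nna$incandescentcinci  (last char: 'i')
  sorted[18] = ntcincinna$incandesce  (last char: 'e')
  sorted[19] = scentcincinna$incande  (last char: 'e')
  sorted[20] = tcincinna$incandescen  (last char: 'n')
Last column: ancnstnncd$ccniiaieen
Original string S is at sorted index 10

Answer: ancnstnncd$ccniiaieen
10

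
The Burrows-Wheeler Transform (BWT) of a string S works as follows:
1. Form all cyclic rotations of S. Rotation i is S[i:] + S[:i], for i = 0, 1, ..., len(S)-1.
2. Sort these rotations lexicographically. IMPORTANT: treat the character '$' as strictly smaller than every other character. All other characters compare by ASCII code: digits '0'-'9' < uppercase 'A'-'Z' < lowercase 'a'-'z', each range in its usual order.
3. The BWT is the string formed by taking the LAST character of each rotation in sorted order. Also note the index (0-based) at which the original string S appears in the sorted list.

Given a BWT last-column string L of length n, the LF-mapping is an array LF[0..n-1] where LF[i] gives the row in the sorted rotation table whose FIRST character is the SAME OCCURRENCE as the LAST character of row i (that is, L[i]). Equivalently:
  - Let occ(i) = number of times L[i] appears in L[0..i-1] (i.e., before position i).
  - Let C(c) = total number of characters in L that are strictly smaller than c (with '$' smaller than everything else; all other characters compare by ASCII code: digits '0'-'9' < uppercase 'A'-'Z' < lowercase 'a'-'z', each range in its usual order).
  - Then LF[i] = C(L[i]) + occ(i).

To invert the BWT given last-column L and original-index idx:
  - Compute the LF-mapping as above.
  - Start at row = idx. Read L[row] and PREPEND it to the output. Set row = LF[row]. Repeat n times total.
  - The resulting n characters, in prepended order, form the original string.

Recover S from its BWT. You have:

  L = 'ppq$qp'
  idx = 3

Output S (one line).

LF mapping: 1 2 4 0 5 3
Walk LF starting at row 3, prepending L[row]:
  step 1: row=3, L[3]='$', prepend. Next row=LF[3]=0
  step 2: row=0, L[0]='p', prepend. Next row=LF[0]=1
  step 3: row=1, L[1]='p', prepend. Next row=LF[1]=2
  step 4: row=2, L[2]='q', prepend. Next row=LF[2]=4
  step 5: row=4, L[4]='q', prepend. Next row=LF[4]=5
  step 6: row=5, L[5]='p', prepend. Next row=LF[5]=3
Reversed output: pqqpp$

Answer: pqqpp$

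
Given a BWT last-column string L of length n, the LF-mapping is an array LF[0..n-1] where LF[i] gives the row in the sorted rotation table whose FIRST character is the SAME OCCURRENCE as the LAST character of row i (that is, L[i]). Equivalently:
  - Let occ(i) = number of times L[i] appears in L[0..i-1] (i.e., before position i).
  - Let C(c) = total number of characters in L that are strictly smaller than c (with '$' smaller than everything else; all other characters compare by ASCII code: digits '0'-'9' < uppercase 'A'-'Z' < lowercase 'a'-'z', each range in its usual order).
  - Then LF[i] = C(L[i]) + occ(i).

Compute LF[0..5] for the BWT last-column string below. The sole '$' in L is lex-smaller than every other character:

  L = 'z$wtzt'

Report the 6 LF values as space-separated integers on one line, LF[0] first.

Answer: 4 0 3 1 5 2

Derivation:
Char counts: '$':1, 't':2, 'w':1, 'z':2
C (first-col start): C('$')=0, C('t')=1, C('w')=3, C('z')=4
L[0]='z': occ=0, LF[0]=C('z')+0=4+0=4
L[1]='$': occ=0, LF[1]=C('$')+0=0+0=0
L[2]='w': occ=0, LF[2]=C('w')+0=3+0=3
L[3]='t': occ=0, LF[3]=C('t')+0=1+0=1
L[4]='z': occ=1, LF[4]=C('z')+1=4+1=5
L[5]='t': occ=1, LF[5]=C('t')+1=1+1=2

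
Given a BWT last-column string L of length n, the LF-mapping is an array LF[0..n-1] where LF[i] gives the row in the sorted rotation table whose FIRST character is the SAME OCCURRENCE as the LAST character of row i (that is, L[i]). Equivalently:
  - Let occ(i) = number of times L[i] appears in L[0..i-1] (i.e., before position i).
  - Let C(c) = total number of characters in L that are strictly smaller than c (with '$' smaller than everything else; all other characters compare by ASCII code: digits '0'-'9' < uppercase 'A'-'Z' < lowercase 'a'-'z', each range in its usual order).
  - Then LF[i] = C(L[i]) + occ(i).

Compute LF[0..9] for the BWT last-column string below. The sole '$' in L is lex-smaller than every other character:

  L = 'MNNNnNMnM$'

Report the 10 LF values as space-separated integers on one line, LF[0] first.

Char counts: '$':1, 'M':3, 'N':4, 'n':2
C (first-col start): C('$')=0, C('M')=1, C('N')=4, C('n')=8
L[0]='M': occ=0, LF[0]=C('M')+0=1+0=1
L[1]='N': occ=0, LF[1]=C('N')+0=4+0=4
L[2]='N': occ=1, LF[2]=C('N')+1=4+1=5
L[3]='N': occ=2, LF[3]=C('N')+2=4+2=6
L[4]='n': occ=0, LF[4]=C('n')+0=8+0=8
L[5]='N': occ=3, LF[5]=C('N')+3=4+3=7
L[6]='M': occ=1, LF[6]=C('M')+1=1+1=2
L[7]='n': occ=1, LF[7]=C('n')+1=8+1=9
L[8]='M': occ=2, LF[8]=C('M')+2=1+2=3
L[9]='$': occ=0, LF[9]=C('$')+0=0+0=0

Answer: 1 4 5 6 8 7 2 9 3 0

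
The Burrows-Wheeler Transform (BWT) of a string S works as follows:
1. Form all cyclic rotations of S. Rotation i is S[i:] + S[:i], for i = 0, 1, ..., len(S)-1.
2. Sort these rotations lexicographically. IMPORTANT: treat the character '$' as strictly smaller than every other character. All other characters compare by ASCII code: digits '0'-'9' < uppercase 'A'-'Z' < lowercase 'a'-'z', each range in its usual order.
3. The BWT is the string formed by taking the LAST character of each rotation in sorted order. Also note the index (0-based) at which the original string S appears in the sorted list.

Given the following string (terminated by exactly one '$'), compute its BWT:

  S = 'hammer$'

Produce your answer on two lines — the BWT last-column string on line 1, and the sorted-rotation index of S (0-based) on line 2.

Answer: rhm$mae
3

Derivation:
All 7 rotations (rotation i = S[i:]+S[:i]):
  rot[0] = hammer$
  rot[1] = ammer$h
  rot[2] = mmer$ha
  rot[3] = mer$ham
  rot[4] = er$hamm
  rot[5] = r$hamme
  rot[6] = $hammer
Sorted (with $ < everything):
  sorted[0] = $hammer  (last char: 'r')
  sorted[1] = ammer$h  (last char: 'h')
  sorted[2] = er$hamm  (last char: 'm')
  sorted[3] = hammer$  (last char: '$')
  sorted[4] = mer$ham  (last char: 'm')
  sorted[5] = mmer$ha  (last char: 'a')
  sorted[6] = r$hamme  (last char: 'e')
Last column: rhm$mae
Original string S is at sorted index 3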